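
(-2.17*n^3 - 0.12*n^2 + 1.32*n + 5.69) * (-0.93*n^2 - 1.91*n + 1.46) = 2.0181*n^5 + 4.2563*n^4 - 4.1666*n^3 - 7.9881*n^2 - 8.9407*n + 8.3074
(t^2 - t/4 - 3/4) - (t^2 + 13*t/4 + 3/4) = -7*t/2 - 3/2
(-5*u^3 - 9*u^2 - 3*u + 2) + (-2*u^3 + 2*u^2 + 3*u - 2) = -7*u^3 - 7*u^2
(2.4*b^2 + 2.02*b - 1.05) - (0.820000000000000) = 2.4*b^2 + 2.02*b - 1.87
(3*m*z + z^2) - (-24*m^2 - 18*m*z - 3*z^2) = 24*m^2 + 21*m*z + 4*z^2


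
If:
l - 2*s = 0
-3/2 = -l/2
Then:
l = 3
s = 3/2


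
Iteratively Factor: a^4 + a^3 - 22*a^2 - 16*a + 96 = (a + 4)*(a^3 - 3*a^2 - 10*a + 24) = (a - 2)*(a + 4)*(a^2 - a - 12) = (a - 4)*(a - 2)*(a + 4)*(a + 3)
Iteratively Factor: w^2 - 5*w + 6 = (w - 2)*(w - 3)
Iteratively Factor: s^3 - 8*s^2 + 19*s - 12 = (s - 1)*(s^2 - 7*s + 12) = (s - 3)*(s - 1)*(s - 4)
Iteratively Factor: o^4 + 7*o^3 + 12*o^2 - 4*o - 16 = (o + 2)*(o^3 + 5*o^2 + 2*o - 8) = (o - 1)*(o + 2)*(o^2 + 6*o + 8) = (o - 1)*(o + 2)^2*(o + 4)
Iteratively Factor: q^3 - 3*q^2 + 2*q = (q - 1)*(q^2 - 2*q) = q*(q - 1)*(q - 2)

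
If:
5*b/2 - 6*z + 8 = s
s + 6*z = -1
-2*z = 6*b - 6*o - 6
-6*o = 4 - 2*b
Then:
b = -18/5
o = -28/15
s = -251/5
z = 41/5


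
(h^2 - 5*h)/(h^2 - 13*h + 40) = h/(h - 8)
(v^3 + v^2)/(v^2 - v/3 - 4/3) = 3*v^2/(3*v - 4)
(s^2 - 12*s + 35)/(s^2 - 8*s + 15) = (s - 7)/(s - 3)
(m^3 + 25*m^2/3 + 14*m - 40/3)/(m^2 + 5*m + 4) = (3*m^2 + 13*m - 10)/(3*(m + 1))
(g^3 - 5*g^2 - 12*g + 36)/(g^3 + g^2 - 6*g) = (g - 6)/g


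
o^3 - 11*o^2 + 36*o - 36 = (o - 6)*(o - 3)*(o - 2)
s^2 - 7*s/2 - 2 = (s - 4)*(s + 1/2)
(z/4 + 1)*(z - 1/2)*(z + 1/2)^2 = z^4/4 + 9*z^3/8 + 7*z^2/16 - 9*z/32 - 1/8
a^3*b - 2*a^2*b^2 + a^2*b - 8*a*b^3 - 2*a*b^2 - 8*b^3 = (a - 4*b)*(a + 2*b)*(a*b + b)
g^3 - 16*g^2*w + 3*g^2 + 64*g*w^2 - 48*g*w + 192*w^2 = (g + 3)*(g - 8*w)^2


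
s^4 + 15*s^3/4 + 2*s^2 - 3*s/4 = s*(s - 1/4)*(s + 1)*(s + 3)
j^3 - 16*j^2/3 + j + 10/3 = (j - 5)*(j - 1)*(j + 2/3)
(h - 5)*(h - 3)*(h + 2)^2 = h^4 - 4*h^3 - 13*h^2 + 28*h + 60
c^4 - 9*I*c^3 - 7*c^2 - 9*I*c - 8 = (c - 8*I)*(c - I)^2*(c + I)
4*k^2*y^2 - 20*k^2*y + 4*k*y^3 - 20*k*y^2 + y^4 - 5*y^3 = y*(2*k + y)^2*(y - 5)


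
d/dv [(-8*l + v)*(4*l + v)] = -4*l + 2*v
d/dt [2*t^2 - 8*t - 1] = 4*t - 8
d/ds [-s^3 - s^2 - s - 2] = -3*s^2 - 2*s - 1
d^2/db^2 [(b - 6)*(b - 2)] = 2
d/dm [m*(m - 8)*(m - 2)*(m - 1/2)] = 4*m^3 - 63*m^2/2 + 42*m - 8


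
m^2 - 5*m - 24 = (m - 8)*(m + 3)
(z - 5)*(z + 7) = z^2 + 2*z - 35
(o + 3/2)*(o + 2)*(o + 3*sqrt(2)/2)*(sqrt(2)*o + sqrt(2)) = sqrt(2)*o^4 + 3*o^3 + 9*sqrt(2)*o^3/2 + 13*sqrt(2)*o^2/2 + 27*o^2/2 + 3*sqrt(2)*o + 39*o/2 + 9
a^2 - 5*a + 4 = (a - 4)*(a - 1)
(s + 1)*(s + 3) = s^2 + 4*s + 3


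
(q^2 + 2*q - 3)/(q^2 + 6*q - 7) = (q + 3)/(q + 7)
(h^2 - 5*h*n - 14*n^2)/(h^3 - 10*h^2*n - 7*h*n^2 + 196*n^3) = (h + 2*n)/(h^2 - 3*h*n - 28*n^2)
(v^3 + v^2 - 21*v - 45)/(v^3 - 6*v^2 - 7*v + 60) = (v + 3)/(v - 4)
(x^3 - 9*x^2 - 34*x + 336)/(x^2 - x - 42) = x - 8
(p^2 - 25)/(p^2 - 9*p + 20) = (p + 5)/(p - 4)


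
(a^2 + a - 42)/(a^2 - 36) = (a + 7)/(a + 6)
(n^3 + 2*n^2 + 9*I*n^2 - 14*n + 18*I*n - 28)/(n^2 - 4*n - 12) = (n^2 + 9*I*n - 14)/(n - 6)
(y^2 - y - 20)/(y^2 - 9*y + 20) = (y + 4)/(y - 4)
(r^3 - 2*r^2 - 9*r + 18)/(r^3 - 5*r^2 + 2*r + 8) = (r^2 - 9)/(r^2 - 3*r - 4)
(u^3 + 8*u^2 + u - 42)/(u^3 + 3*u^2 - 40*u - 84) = (u^2 + u - 6)/(u^2 - 4*u - 12)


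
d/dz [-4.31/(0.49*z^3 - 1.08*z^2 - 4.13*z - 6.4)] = (6.3357*z^2 - 9.3096*z - 17.8003)/(-0.49*z^3 + 1.08*z^2 + 4.13*z + 6.4)^2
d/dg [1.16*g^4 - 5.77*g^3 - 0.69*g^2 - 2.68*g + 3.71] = 4.64*g^3 - 17.31*g^2 - 1.38*g - 2.68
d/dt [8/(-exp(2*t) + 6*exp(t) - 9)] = 16*(exp(t) - 3)*exp(t)/(exp(2*t) - 6*exp(t) + 9)^2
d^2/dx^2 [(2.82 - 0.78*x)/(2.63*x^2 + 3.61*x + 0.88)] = (-(0.78*x - 2.82)*(5.26*x + 3.61)*(10.52*x + 7.22) + (12.3084*x - 9.2016)*(2.63*x^2 + 3.61*x + 0.88))/(2.63*x^2 + 3.61*x + 0.88)^3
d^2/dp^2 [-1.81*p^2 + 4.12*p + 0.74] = -3.62000000000000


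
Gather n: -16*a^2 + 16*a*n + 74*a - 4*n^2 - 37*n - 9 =-16*a^2 + 74*a - 4*n^2 + n*(16*a - 37) - 9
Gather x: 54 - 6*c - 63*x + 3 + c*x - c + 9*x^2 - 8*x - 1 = -7*c + 9*x^2 + x*(c - 71) + 56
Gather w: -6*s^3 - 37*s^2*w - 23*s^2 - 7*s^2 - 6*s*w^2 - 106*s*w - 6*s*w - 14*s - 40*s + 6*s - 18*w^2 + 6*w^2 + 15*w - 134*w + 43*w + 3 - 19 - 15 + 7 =-6*s^3 - 30*s^2 - 48*s + w^2*(-6*s - 12) + w*(-37*s^2 - 112*s - 76) - 24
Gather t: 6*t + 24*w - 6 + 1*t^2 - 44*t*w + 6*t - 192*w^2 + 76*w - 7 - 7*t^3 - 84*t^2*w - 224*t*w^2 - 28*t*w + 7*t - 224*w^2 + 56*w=-7*t^3 + t^2*(1 - 84*w) + t*(-224*w^2 - 72*w + 19) - 416*w^2 + 156*w - 13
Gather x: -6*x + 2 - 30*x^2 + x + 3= -30*x^2 - 5*x + 5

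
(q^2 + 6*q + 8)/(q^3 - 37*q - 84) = (q + 2)/(q^2 - 4*q - 21)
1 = 1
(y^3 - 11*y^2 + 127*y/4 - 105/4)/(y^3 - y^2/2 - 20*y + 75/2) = (2*y^2 - 17*y + 21)/(2*(y^2 + 2*y - 15))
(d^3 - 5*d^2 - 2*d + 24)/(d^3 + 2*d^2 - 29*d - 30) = (d^3 - 5*d^2 - 2*d + 24)/(d^3 + 2*d^2 - 29*d - 30)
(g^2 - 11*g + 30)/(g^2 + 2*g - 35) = (g - 6)/(g + 7)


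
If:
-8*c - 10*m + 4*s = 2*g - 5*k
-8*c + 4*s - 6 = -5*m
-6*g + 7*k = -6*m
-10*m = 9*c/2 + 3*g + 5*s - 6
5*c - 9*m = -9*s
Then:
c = -1404/5131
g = 1938/5131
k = 96/5131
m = 1826/5131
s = 2606/5131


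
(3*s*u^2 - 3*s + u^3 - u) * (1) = 3*s*u^2 - 3*s + u^3 - u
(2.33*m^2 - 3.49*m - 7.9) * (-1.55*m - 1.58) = -3.6115*m^3 + 1.7281*m^2 + 17.7592*m + 12.482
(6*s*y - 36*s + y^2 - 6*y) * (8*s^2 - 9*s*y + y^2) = 48*s^3*y - 288*s^3 - 46*s^2*y^2 + 276*s^2*y - 3*s*y^3 + 18*s*y^2 + y^4 - 6*y^3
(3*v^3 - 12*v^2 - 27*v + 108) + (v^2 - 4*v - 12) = 3*v^3 - 11*v^2 - 31*v + 96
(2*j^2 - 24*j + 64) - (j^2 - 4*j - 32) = j^2 - 20*j + 96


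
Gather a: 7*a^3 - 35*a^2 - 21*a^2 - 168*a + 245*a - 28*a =7*a^3 - 56*a^2 + 49*a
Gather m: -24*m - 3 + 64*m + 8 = 40*m + 5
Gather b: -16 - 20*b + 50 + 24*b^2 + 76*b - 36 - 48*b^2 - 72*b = -24*b^2 - 16*b - 2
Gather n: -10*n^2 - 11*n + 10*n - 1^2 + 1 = -10*n^2 - n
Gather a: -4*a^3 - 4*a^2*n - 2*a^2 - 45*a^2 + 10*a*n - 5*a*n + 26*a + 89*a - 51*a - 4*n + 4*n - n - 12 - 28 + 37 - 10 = -4*a^3 + a^2*(-4*n - 47) + a*(5*n + 64) - n - 13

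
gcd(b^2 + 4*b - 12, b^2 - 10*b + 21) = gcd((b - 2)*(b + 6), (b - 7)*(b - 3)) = 1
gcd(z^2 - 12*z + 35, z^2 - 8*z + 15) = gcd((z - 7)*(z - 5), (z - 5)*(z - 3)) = z - 5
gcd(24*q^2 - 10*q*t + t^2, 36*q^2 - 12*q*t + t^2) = 6*q - t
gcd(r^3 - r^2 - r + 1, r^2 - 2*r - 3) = r + 1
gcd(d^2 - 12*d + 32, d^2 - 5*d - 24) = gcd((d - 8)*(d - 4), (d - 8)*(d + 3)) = d - 8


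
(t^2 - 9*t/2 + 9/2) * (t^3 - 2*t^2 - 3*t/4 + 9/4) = t^5 - 13*t^4/2 + 51*t^3/4 - 27*t^2/8 - 27*t/2 + 81/8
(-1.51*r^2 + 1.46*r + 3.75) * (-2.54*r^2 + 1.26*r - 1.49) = 3.8354*r^4 - 5.611*r^3 - 5.4355*r^2 + 2.5496*r - 5.5875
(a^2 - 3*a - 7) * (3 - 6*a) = -6*a^3 + 21*a^2 + 33*a - 21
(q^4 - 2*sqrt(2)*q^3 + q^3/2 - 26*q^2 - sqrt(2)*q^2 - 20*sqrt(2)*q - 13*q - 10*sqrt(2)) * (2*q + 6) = 2*q^5 - 4*sqrt(2)*q^4 + 7*q^4 - 49*q^3 - 14*sqrt(2)*q^3 - 182*q^2 - 46*sqrt(2)*q^2 - 140*sqrt(2)*q - 78*q - 60*sqrt(2)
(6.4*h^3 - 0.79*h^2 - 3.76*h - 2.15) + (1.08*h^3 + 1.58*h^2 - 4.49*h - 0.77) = 7.48*h^3 + 0.79*h^2 - 8.25*h - 2.92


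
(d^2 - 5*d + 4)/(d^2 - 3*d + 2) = (d - 4)/(d - 2)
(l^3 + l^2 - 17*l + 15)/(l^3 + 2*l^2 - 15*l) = (l - 1)/l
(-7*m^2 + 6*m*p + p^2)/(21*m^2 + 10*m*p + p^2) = (-m + p)/(3*m + p)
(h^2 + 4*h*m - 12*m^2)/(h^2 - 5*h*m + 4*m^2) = (h^2 + 4*h*m - 12*m^2)/(h^2 - 5*h*m + 4*m^2)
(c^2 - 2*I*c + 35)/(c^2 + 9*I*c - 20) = (c - 7*I)/(c + 4*I)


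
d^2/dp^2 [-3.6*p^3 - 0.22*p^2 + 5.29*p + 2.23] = -21.6*p - 0.44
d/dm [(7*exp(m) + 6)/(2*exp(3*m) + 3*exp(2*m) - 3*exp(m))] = (-28*exp(3*m) - 57*exp(2*m) - 36*exp(m) + 18)*exp(-m)/(4*exp(4*m) + 12*exp(3*m) - 3*exp(2*m) - 18*exp(m) + 9)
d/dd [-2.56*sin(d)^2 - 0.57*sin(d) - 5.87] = -(5.12*sin(d) + 0.57)*cos(d)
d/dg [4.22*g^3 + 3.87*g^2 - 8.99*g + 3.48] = 12.66*g^2 + 7.74*g - 8.99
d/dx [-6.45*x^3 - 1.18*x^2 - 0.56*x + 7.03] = -19.35*x^2 - 2.36*x - 0.56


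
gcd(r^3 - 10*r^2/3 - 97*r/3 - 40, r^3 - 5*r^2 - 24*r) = r^2 - 5*r - 24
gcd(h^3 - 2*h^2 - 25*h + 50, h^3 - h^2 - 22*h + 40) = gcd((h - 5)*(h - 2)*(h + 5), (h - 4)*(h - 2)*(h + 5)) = h^2 + 3*h - 10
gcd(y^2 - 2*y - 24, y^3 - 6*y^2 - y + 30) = 1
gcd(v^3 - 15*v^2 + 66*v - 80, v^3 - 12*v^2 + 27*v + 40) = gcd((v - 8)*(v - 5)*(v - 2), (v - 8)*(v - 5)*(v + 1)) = v^2 - 13*v + 40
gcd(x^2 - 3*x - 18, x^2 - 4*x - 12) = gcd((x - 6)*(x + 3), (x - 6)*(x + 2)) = x - 6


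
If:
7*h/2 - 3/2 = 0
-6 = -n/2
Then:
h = 3/7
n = 12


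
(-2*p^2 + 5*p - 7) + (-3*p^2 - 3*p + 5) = -5*p^2 + 2*p - 2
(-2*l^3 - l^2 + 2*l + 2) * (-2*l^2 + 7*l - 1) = 4*l^5 - 12*l^4 - 9*l^3 + 11*l^2 + 12*l - 2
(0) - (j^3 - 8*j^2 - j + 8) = -j^3 + 8*j^2 + j - 8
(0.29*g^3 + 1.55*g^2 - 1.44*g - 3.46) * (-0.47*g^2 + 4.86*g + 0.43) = -0.1363*g^5 + 0.6809*g^4 + 8.3345*g^3 - 4.7057*g^2 - 17.4348*g - 1.4878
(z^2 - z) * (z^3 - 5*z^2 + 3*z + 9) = z^5 - 6*z^4 + 8*z^3 + 6*z^2 - 9*z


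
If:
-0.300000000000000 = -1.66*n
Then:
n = 0.18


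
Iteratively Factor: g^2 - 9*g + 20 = (g - 4)*(g - 5)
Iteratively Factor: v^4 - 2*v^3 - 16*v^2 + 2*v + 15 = (v + 3)*(v^3 - 5*v^2 - v + 5) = (v - 5)*(v + 3)*(v^2 - 1) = (v - 5)*(v - 1)*(v + 3)*(v + 1)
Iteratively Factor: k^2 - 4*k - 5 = (k - 5)*(k + 1)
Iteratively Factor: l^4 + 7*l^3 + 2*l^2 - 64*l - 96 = (l + 4)*(l^3 + 3*l^2 - 10*l - 24) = (l + 2)*(l + 4)*(l^2 + l - 12) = (l - 3)*(l + 2)*(l + 4)*(l + 4)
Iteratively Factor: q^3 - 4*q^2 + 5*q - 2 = (q - 1)*(q^2 - 3*q + 2) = (q - 1)^2*(q - 2)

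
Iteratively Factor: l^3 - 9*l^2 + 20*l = (l - 4)*(l^2 - 5*l) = l*(l - 4)*(l - 5)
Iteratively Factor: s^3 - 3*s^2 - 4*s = (s)*(s^2 - 3*s - 4) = s*(s - 4)*(s + 1)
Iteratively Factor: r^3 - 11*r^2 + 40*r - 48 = (r - 3)*(r^2 - 8*r + 16) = (r - 4)*(r - 3)*(r - 4)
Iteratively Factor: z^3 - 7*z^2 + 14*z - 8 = (z - 1)*(z^2 - 6*z + 8) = (z - 4)*(z - 1)*(z - 2)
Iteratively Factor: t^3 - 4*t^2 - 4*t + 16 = (t - 4)*(t^2 - 4) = (t - 4)*(t - 2)*(t + 2)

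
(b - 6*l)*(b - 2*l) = b^2 - 8*b*l + 12*l^2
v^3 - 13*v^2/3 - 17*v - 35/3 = (v - 7)*(v + 1)*(v + 5/3)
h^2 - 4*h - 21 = (h - 7)*(h + 3)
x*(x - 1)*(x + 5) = x^3 + 4*x^2 - 5*x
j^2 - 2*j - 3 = (j - 3)*(j + 1)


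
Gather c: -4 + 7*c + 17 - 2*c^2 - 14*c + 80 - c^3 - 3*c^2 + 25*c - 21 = -c^3 - 5*c^2 + 18*c + 72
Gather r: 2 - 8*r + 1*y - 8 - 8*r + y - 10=-16*r + 2*y - 16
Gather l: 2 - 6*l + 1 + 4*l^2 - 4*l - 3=4*l^2 - 10*l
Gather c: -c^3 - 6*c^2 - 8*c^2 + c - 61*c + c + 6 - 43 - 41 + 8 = -c^3 - 14*c^2 - 59*c - 70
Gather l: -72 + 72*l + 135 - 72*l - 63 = 0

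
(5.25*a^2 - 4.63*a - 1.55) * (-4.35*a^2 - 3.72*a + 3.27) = -22.8375*a^4 + 0.610499999999998*a^3 + 41.1336*a^2 - 9.3741*a - 5.0685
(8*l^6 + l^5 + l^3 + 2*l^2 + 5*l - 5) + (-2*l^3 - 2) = 8*l^6 + l^5 - l^3 + 2*l^2 + 5*l - 7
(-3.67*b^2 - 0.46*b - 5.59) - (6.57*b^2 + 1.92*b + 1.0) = -10.24*b^2 - 2.38*b - 6.59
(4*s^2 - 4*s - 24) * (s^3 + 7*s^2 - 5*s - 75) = 4*s^5 + 24*s^4 - 72*s^3 - 448*s^2 + 420*s + 1800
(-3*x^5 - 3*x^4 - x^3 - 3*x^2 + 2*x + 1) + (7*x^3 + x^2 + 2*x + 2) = -3*x^5 - 3*x^4 + 6*x^3 - 2*x^2 + 4*x + 3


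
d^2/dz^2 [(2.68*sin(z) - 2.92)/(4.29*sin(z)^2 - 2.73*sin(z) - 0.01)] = (-49.322988*sin(z)^5 + 183.572532*sin(z)^4 - 4.63834800000004*sin(z)^3 - 300.103128*sin(z)^2 + 205.798832*sin(z) - 43.9218)/(78.953589*sin(z)^6 - 150.729579*sin(z)^5 + 95.3667*sin(z)^4 - 19.643715*sin(z)^3 - 0.2223*sin(z)^2 - 0.000819*sin(z) - 1.0e-6)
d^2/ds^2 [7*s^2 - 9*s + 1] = 14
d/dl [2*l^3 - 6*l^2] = 6*l*(l - 2)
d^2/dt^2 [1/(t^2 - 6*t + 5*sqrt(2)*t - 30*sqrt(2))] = 2*(-t^2 - 5*sqrt(2)*t + 6*t + (2*t - 6 + 5*sqrt(2))^2 + 30*sqrt(2))/(t^2 - 6*t + 5*sqrt(2)*t - 30*sqrt(2))^3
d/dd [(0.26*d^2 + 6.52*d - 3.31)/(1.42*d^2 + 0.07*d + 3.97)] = (-9.2402*d^2 + 11.4648*d + 26.1161)/(2.0164*d^4 + 0.1988*d^3 + 11.2797*d^2 + 0.5558*d + 15.7609)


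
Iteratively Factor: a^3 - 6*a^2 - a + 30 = (a + 2)*(a^2 - 8*a + 15) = (a - 3)*(a + 2)*(a - 5)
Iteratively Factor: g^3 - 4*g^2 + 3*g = (g - 1)*(g^2 - 3*g) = (g - 3)*(g - 1)*(g)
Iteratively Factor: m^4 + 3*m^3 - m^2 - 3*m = (m + 3)*(m^3 - m) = (m + 1)*(m + 3)*(m^2 - m) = m*(m + 1)*(m + 3)*(m - 1)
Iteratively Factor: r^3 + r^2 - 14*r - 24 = (r - 4)*(r^2 + 5*r + 6) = (r - 4)*(r + 2)*(r + 3)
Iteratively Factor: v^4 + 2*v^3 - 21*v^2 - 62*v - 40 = (v - 5)*(v^3 + 7*v^2 + 14*v + 8) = (v - 5)*(v + 2)*(v^2 + 5*v + 4) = (v - 5)*(v + 1)*(v + 2)*(v + 4)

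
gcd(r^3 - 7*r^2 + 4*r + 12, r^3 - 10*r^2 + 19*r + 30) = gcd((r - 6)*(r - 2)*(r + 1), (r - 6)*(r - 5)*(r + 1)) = r^2 - 5*r - 6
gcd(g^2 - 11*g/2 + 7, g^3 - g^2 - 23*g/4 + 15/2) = g - 2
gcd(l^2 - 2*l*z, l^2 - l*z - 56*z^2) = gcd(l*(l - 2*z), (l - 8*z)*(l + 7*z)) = 1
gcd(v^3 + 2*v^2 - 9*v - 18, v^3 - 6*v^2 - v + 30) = v^2 - v - 6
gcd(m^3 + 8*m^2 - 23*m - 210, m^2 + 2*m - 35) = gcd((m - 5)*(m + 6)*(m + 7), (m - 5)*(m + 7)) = m^2 + 2*m - 35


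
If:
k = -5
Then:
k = -5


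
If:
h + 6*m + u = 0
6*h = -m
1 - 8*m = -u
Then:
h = -1/83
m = 6/83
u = -35/83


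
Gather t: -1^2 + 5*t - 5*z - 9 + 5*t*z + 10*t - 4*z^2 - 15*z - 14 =t*(5*z + 15) - 4*z^2 - 20*z - 24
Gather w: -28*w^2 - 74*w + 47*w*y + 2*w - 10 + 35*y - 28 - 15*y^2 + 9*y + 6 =-28*w^2 + w*(47*y - 72) - 15*y^2 + 44*y - 32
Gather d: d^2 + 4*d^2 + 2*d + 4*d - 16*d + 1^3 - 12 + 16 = 5*d^2 - 10*d + 5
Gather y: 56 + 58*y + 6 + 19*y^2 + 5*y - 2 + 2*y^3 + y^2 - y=2*y^3 + 20*y^2 + 62*y + 60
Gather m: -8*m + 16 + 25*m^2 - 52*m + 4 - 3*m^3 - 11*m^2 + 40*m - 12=-3*m^3 + 14*m^2 - 20*m + 8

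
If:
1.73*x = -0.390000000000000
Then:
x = -0.23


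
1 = 1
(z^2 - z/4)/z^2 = (z - 1/4)/z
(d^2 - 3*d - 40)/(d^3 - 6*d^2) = (d^2 - 3*d - 40)/(d^2*(d - 6))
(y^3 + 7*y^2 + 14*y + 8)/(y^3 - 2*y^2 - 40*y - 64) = (y + 1)/(y - 8)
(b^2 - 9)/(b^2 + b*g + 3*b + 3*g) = (b - 3)/(b + g)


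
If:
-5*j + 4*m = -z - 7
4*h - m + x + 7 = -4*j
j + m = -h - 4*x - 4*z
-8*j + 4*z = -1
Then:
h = -13*z/120 - 1211/480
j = z/2 + 1/8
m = 3*z/8 - 51/32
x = 479/480 - 143*z/120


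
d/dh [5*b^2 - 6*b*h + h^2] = -6*b + 2*h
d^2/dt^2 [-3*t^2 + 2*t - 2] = -6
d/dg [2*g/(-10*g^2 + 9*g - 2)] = 4*(5*g^2 - 1)/(100*g^4 - 180*g^3 + 121*g^2 - 36*g + 4)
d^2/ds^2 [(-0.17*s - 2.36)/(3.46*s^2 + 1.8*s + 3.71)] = (-(0.17*s + 2.36)*(6.92*s + 1.8)*(13.84*s + 3.6) + (3.5292*s + 16.9432)*(3.46*s^2 + 1.8*s + 3.71))/(3.46*s^2 + 1.8*s + 3.71)^3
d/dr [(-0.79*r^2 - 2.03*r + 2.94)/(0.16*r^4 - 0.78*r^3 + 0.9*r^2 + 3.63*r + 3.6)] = (0.2528*r^5 + 0.3582*r^4 - 5.0484*r^3 + 5.8389*r^2 - 10.98*r - 17.9802)/(0.0256*r^8 - 0.2496*r^7 + 0.8964*r^6 - 0.2424*r^5 - 3.7008*r^4 + 0.917999999999999*r^3 + 19.6569*r^2 + 26.136*r + 12.96)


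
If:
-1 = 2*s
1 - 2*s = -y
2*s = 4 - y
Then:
No Solution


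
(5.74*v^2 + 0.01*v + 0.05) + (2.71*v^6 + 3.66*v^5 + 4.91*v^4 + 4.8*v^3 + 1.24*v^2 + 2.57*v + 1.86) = 2.71*v^6 + 3.66*v^5 + 4.91*v^4 + 4.8*v^3 + 6.98*v^2 + 2.58*v + 1.91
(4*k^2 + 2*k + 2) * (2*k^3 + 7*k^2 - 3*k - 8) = 8*k^5 + 32*k^4 + 6*k^3 - 24*k^2 - 22*k - 16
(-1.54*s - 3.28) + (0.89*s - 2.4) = -0.65*s - 5.68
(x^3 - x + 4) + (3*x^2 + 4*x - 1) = x^3 + 3*x^2 + 3*x + 3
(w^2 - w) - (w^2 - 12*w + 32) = 11*w - 32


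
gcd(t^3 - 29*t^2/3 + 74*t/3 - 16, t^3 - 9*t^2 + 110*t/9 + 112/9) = t - 8/3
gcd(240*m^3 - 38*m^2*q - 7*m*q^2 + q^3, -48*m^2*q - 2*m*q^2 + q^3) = -48*m^2 - 2*m*q + q^2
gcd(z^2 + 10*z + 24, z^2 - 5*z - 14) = 1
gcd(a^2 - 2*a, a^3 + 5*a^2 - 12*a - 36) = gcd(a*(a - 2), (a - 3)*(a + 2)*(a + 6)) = 1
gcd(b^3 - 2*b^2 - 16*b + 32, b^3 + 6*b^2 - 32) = b^2 + 2*b - 8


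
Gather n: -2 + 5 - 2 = 1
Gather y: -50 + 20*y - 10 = 20*y - 60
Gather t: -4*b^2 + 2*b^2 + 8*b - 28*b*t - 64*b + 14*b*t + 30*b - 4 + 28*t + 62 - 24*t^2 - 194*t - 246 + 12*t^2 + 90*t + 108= -2*b^2 - 26*b - 12*t^2 + t*(-14*b - 76) - 80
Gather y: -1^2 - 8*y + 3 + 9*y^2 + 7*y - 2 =9*y^2 - y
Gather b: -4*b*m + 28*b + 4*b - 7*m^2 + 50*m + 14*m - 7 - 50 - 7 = b*(32 - 4*m) - 7*m^2 + 64*m - 64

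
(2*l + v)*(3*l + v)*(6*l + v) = 36*l^3 + 36*l^2*v + 11*l*v^2 + v^3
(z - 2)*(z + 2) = z^2 - 4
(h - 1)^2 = h^2 - 2*h + 1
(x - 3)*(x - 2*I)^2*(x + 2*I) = x^4 - 3*x^3 - 2*I*x^3 + 4*x^2 + 6*I*x^2 - 12*x - 8*I*x + 24*I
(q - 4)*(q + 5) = q^2 + q - 20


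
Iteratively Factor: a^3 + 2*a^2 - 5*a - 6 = (a - 2)*(a^2 + 4*a + 3) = (a - 2)*(a + 1)*(a + 3)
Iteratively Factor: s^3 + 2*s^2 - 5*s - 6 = (s - 2)*(s^2 + 4*s + 3) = (s - 2)*(s + 1)*(s + 3)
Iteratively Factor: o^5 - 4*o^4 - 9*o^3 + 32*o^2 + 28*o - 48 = (o + 2)*(o^4 - 6*o^3 + 3*o^2 + 26*o - 24) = (o + 2)^2*(o^3 - 8*o^2 + 19*o - 12) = (o - 1)*(o + 2)^2*(o^2 - 7*o + 12) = (o - 3)*(o - 1)*(o + 2)^2*(o - 4)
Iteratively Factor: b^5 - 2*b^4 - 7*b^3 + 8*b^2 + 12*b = (b + 1)*(b^4 - 3*b^3 - 4*b^2 + 12*b) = (b - 2)*(b + 1)*(b^3 - b^2 - 6*b) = b*(b - 2)*(b + 1)*(b^2 - b - 6) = b*(b - 2)*(b + 1)*(b + 2)*(b - 3)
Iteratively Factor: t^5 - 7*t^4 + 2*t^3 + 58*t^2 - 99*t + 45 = (t - 5)*(t^4 - 2*t^3 - 8*t^2 + 18*t - 9) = (t - 5)*(t - 1)*(t^3 - t^2 - 9*t + 9) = (t - 5)*(t - 1)^2*(t^2 - 9) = (t - 5)*(t - 1)^2*(t + 3)*(t - 3)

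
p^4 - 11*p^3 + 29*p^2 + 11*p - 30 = (p - 6)*(p - 5)*(p - 1)*(p + 1)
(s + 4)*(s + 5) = s^2 + 9*s + 20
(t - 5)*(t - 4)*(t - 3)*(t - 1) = t^4 - 13*t^3 + 59*t^2 - 107*t + 60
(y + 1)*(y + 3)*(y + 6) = y^3 + 10*y^2 + 27*y + 18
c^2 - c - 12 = (c - 4)*(c + 3)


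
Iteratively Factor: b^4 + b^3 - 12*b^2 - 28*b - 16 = (b + 1)*(b^3 - 12*b - 16) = (b - 4)*(b + 1)*(b^2 + 4*b + 4) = (b - 4)*(b + 1)*(b + 2)*(b + 2)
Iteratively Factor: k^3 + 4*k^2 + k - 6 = (k + 3)*(k^2 + k - 2) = (k + 2)*(k + 3)*(k - 1)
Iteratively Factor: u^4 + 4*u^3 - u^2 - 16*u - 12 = (u + 2)*(u^3 + 2*u^2 - 5*u - 6) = (u - 2)*(u + 2)*(u^2 + 4*u + 3) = (u - 2)*(u + 2)*(u + 3)*(u + 1)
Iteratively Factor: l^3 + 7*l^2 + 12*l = (l + 4)*(l^2 + 3*l) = (l + 3)*(l + 4)*(l)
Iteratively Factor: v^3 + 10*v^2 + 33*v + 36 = (v + 3)*(v^2 + 7*v + 12) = (v + 3)*(v + 4)*(v + 3)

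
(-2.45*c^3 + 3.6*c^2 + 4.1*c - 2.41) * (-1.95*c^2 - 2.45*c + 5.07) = 4.7775*c^5 - 1.0175*c^4 - 29.2365*c^3 + 12.9065*c^2 + 26.6915*c - 12.2187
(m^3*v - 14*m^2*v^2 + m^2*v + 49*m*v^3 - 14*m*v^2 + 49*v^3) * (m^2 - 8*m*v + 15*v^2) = m^5*v - 22*m^4*v^2 + m^4*v + 176*m^3*v^3 - 22*m^3*v^2 - 602*m^2*v^4 + 176*m^2*v^3 + 735*m*v^5 - 602*m*v^4 + 735*v^5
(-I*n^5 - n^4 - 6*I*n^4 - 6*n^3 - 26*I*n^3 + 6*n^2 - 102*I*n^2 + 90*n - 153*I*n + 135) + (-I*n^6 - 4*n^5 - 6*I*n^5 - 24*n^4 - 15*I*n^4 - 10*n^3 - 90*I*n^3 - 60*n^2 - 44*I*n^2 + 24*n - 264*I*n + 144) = -I*n^6 - 4*n^5 - 7*I*n^5 - 25*n^4 - 21*I*n^4 - 16*n^3 - 116*I*n^3 - 54*n^2 - 146*I*n^2 + 114*n - 417*I*n + 279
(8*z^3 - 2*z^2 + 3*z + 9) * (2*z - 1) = 16*z^4 - 12*z^3 + 8*z^2 + 15*z - 9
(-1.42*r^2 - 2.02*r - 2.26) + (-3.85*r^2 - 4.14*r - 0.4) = -5.27*r^2 - 6.16*r - 2.66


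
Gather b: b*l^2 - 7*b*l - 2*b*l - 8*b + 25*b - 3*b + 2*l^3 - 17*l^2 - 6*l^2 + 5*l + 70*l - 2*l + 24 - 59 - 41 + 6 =b*(l^2 - 9*l + 14) + 2*l^3 - 23*l^2 + 73*l - 70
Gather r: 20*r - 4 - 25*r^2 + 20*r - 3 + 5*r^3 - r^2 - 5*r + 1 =5*r^3 - 26*r^2 + 35*r - 6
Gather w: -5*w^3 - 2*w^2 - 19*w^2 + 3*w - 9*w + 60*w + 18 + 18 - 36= -5*w^3 - 21*w^2 + 54*w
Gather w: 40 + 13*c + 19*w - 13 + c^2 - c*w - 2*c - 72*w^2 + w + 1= c^2 + 11*c - 72*w^2 + w*(20 - c) + 28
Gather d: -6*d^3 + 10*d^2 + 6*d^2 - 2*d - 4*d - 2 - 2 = -6*d^3 + 16*d^2 - 6*d - 4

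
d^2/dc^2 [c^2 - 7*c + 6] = 2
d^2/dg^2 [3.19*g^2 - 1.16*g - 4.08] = 6.38000000000000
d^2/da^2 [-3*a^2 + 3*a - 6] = -6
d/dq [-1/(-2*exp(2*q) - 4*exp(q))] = -(exp(q) + 1)*exp(-q)/(exp(q) + 2)^2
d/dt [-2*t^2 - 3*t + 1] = -4*t - 3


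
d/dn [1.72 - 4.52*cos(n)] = 4.52*sin(n)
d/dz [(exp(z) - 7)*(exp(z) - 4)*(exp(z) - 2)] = (3*exp(2*z) - 26*exp(z) + 50)*exp(z)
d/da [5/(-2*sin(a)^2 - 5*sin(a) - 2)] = 5*(4*sin(a) + 5)*cos(a)/(2*sin(a)^2 + 5*sin(a) + 2)^2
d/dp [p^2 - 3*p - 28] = 2*p - 3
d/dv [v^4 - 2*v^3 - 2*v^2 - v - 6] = 4*v^3 - 6*v^2 - 4*v - 1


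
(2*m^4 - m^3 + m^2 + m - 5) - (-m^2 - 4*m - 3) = 2*m^4 - m^3 + 2*m^2 + 5*m - 2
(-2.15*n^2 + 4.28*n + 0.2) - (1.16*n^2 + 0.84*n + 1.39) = -3.31*n^2 + 3.44*n - 1.19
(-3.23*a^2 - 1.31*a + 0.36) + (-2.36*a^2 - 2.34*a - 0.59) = -5.59*a^2 - 3.65*a - 0.23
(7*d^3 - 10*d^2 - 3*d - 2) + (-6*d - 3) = 7*d^3 - 10*d^2 - 9*d - 5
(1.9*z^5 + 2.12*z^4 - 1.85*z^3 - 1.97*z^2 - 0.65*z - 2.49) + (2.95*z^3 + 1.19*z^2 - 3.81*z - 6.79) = 1.9*z^5 + 2.12*z^4 + 1.1*z^3 - 0.78*z^2 - 4.46*z - 9.28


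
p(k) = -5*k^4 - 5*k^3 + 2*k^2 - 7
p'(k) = -20*k^3 - 15*k^2 + 4*k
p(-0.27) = -6.78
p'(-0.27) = -1.78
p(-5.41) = -3439.87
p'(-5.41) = 2706.15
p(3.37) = -820.55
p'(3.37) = -922.33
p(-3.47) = -498.92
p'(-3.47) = 641.14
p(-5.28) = -3101.28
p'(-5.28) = 2504.66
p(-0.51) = -6.15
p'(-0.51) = -3.29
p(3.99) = -1560.01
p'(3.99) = -1493.27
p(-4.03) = -966.10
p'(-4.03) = 1049.28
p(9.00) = -36295.00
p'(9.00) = -15759.00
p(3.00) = -529.00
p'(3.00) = -663.00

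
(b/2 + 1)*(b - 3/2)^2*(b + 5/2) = b^4/2 + 3*b^3/4 - 25*b^2/8 - 39*b/16 + 45/8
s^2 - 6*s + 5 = (s - 5)*(s - 1)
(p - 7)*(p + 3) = p^2 - 4*p - 21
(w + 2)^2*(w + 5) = w^3 + 9*w^2 + 24*w + 20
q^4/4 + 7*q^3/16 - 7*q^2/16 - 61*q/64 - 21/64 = (q/2 + 1/4)*(q/2 + 1/2)*(q - 3/2)*(q + 7/4)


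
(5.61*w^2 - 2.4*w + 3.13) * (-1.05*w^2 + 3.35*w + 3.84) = -5.8905*w^4 + 21.3135*w^3 + 10.2159*w^2 + 1.2695*w + 12.0192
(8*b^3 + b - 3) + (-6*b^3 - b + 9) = 2*b^3 + 6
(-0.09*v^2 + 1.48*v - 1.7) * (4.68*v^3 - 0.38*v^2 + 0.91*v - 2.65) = -0.4212*v^5 + 6.9606*v^4 - 8.6003*v^3 + 2.2313*v^2 - 5.469*v + 4.505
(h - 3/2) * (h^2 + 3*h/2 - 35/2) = h^3 - 79*h/4 + 105/4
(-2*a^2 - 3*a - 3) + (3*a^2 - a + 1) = a^2 - 4*a - 2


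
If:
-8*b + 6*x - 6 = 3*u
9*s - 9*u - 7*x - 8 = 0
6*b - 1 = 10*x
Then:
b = 5*x/3 + 1/6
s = -5*x/3 - 14/9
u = -22*x/9 - 22/9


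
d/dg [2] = 0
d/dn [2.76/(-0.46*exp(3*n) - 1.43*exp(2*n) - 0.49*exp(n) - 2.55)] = (3.8088*exp(2*n) + 7.8936*exp(n) + 1.3524)*exp(n)/(0.46*exp(3*n) + 1.43*exp(2*n) + 0.49*exp(n) + 2.55)^2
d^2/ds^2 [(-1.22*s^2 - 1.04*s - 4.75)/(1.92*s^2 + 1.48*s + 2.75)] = (-0.734208000000002*s^3 - 66.4128*s^2 - 48.0384*s + 19.3643)/(7.077888*s^6 + 16.367616*s^5 + 43.029504*s^4 + 50.128192*s^3 + 61.6308*s^2 + 33.5775*s + 20.796875)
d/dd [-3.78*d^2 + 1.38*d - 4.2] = 1.38 - 7.56*d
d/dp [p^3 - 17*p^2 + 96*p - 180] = 3*p^2 - 34*p + 96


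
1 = 1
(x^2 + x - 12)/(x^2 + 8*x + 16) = (x - 3)/(x + 4)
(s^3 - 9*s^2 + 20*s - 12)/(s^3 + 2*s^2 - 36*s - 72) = (s^2 - 3*s + 2)/(s^2 + 8*s + 12)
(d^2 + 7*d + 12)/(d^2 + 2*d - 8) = (d + 3)/(d - 2)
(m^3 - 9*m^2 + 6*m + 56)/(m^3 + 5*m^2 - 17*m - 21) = (m^3 - 9*m^2 + 6*m + 56)/(m^3 + 5*m^2 - 17*m - 21)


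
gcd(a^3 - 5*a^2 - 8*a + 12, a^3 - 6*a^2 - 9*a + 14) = a^2 + a - 2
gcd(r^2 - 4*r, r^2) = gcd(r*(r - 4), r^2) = r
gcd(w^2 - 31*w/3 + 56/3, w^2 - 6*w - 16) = w - 8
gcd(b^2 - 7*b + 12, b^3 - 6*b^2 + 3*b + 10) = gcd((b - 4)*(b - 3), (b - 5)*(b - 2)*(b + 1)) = 1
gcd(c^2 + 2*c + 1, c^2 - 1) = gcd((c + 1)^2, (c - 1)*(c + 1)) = c + 1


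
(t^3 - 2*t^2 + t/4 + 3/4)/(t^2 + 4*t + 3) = (4*t^3 - 8*t^2 + t + 3)/(4*(t^2 + 4*t + 3))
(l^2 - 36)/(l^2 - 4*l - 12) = (l + 6)/(l + 2)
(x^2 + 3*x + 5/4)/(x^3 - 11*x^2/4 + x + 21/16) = 4*(2*x + 5)/(8*x^2 - 26*x + 21)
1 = 1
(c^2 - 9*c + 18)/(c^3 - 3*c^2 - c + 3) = (c - 6)/(c^2 - 1)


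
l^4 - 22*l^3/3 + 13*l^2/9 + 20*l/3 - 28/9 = (l - 7)*(l - 2/3)^2*(l + 1)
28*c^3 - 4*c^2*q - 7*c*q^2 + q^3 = (-7*c + q)*(-2*c + q)*(2*c + q)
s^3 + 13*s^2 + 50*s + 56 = (s + 2)*(s + 4)*(s + 7)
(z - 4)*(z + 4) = z^2 - 16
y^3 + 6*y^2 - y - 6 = (y - 1)*(y + 1)*(y + 6)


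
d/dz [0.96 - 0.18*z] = -0.180000000000000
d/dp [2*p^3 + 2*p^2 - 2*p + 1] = 6*p^2 + 4*p - 2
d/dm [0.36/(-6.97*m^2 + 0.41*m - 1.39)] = (5.0184*m - 0.1476)/(6.97*m^2 - 0.41*m + 1.39)^2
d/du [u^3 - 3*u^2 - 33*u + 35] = 3*u^2 - 6*u - 33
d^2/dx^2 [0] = 0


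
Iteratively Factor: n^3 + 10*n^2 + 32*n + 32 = (n + 4)*(n^2 + 6*n + 8) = (n + 2)*(n + 4)*(n + 4)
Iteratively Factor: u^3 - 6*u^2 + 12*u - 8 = (u - 2)*(u^2 - 4*u + 4) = (u - 2)^2*(u - 2)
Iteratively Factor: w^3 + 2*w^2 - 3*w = (w - 1)*(w^2 + 3*w) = w*(w - 1)*(w + 3)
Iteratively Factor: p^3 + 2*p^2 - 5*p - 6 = (p + 1)*(p^2 + p - 6) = (p - 2)*(p + 1)*(p + 3)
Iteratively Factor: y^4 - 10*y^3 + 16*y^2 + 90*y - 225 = (y + 3)*(y^3 - 13*y^2 + 55*y - 75) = (y - 5)*(y + 3)*(y^2 - 8*y + 15) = (y - 5)*(y - 3)*(y + 3)*(y - 5)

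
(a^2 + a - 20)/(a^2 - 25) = (a - 4)/(a - 5)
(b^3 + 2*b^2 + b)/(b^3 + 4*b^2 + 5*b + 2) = b/(b + 2)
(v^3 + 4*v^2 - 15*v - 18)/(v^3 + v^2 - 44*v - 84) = (v^2 - 2*v - 3)/(v^2 - 5*v - 14)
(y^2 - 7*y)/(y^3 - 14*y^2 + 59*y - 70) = y/(y^2 - 7*y + 10)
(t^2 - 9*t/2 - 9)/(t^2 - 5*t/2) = (2*t^2 - 9*t - 18)/(t*(2*t - 5))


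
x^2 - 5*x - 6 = (x - 6)*(x + 1)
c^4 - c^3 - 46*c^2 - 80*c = c*(c - 8)*(c + 2)*(c + 5)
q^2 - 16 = (q - 4)*(q + 4)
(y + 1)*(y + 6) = y^2 + 7*y + 6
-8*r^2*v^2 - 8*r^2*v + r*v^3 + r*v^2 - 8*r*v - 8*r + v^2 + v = (-8*r + v)*(v + 1)*(r*v + 1)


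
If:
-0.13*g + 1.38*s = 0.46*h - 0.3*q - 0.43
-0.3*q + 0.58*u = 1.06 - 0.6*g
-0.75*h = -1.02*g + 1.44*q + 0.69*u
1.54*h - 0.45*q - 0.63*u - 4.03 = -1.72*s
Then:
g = 1.88528728420937 - 1.78565509348629*u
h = 2.10848753516077 - 0.20357536815399*u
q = 0.237241235085397 - 1.63797685363926*u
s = 0.120009583034582*u + 0.517260320721416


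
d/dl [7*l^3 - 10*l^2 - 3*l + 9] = 21*l^2 - 20*l - 3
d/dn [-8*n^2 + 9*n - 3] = 9 - 16*n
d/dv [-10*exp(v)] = -10*exp(v)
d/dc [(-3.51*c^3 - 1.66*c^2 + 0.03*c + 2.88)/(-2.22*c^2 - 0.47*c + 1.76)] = (7.7922*c^4 + 3.2994*c^3 - 17.686*c^2 + 6.944*c + 1.4064)/(4.9284*c^4 + 2.0868*c^3 - 7.5935*c^2 - 1.6544*c + 3.0976)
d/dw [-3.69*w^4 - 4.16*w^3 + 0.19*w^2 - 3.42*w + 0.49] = -14.76*w^3 - 12.48*w^2 + 0.38*w - 3.42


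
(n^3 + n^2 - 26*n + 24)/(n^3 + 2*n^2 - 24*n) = (n - 1)/n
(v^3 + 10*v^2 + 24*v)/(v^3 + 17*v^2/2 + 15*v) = 2*(v + 4)/(2*v + 5)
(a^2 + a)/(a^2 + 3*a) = (a + 1)/(a + 3)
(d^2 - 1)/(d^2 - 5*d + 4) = (d + 1)/(d - 4)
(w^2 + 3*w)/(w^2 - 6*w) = (w + 3)/(w - 6)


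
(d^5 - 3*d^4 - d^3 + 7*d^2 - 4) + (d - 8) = d^5 - 3*d^4 - d^3 + 7*d^2 + d - 12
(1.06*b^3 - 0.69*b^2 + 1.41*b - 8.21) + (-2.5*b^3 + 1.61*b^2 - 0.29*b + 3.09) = -1.44*b^3 + 0.92*b^2 + 1.12*b - 5.12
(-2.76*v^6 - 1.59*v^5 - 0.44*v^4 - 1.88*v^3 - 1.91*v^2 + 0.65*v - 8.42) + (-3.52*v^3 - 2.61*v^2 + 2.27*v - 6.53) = -2.76*v^6 - 1.59*v^5 - 0.44*v^4 - 5.4*v^3 - 4.52*v^2 + 2.92*v - 14.95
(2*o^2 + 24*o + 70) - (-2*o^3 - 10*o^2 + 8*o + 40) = 2*o^3 + 12*o^2 + 16*o + 30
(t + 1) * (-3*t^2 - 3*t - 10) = -3*t^3 - 6*t^2 - 13*t - 10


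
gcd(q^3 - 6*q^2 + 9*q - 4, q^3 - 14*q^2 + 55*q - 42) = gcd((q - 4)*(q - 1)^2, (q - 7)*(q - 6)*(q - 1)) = q - 1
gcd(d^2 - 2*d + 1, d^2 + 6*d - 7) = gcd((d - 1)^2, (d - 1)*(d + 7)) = d - 1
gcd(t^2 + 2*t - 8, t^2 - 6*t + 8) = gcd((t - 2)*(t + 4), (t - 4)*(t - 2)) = t - 2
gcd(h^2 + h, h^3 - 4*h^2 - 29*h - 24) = h + 1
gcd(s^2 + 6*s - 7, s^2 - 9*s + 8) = s - 1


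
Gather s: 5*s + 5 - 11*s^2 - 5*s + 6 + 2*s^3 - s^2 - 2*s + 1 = 2*s^3 - 12*s^2 - 2*s + 12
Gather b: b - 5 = b - 5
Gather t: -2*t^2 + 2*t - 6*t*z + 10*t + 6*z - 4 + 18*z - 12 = -2*t^2 + t*(12 - 6*z) + 24*z - 16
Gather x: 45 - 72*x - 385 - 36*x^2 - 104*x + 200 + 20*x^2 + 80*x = -16*x^2 - 96*x - 140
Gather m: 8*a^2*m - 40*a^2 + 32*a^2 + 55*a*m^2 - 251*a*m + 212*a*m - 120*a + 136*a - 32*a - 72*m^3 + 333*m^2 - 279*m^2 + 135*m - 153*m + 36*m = -8*a^2 - 16*a - 72*m^3 + m^2*(55*a + 54) + m*(8*a^2 - 39*a + 18)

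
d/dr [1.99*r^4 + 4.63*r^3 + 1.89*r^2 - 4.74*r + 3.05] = 7.96*r^3 + 13.89*r^2 + 3.78*r - 4.74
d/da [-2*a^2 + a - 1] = 1 - 4*a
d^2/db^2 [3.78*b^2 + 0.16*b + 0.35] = 7.56000000000000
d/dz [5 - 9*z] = -9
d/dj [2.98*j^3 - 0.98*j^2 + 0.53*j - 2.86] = 8.94*j^2 - 1.96*j + 0.53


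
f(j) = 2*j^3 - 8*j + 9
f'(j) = 6*j^2 - 8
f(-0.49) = 12.68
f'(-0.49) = -6.56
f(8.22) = 1054.06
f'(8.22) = 397.41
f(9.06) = 1423.87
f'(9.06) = 484.50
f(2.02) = 9.32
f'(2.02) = 16.48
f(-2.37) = 1.34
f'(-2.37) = 25.70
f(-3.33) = -38.21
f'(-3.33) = 58.53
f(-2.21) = 5.09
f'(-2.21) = 21.30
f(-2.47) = -1.38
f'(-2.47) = 28.61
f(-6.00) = -375.00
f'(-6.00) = 208.00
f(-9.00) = -1377.00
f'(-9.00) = 478.00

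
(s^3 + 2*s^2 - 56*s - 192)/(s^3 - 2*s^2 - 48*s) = (s + 4)/s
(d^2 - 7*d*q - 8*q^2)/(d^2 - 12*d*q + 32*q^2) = (-d - q)/(-d + 4*q)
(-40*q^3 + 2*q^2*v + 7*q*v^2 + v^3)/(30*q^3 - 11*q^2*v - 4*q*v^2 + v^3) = (-20*q^2 - 9*q*v - v^2)/(15*q^2 + 2*q*v - v^2)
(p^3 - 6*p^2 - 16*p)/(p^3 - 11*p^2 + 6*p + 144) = p*(p + 2)/(p^2 - 3*p - 18)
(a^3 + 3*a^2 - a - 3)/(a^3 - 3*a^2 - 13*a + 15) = (a + 1)/(a - 5)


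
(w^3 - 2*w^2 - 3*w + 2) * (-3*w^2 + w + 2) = -3*w^5 + 7*w^4 + 9*w^3 - 13*w^2 - 4*w + 4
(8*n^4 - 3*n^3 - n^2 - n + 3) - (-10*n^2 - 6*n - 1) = 8*n^4 - 3*n^3 + 9*n^2 + 5*n + 4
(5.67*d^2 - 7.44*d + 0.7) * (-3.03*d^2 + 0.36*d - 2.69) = -17.1801*d^4 + 24.5844*d^3 - 20.0517*d^2 + 20.2656*d - 1.883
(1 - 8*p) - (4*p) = 1 - 12*p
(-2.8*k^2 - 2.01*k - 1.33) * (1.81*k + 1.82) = -5.068*k^3 - 8.7341*k^2 - 6.0655*k - 2.4206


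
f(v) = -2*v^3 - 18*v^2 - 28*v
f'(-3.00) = 26.00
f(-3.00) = -24.00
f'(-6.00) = -28.00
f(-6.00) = -48.00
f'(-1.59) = 14.07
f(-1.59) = 7.05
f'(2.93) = -184.99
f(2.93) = -286.88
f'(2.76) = -173.07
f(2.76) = -256.45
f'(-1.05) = 3.18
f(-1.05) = 11.87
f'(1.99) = -123.40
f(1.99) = -142.76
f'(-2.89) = 25.93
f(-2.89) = -21.14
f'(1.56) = -98.76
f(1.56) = -95.08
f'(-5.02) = 1.52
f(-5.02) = -60.04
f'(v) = -6*v^2 - 36*v - 28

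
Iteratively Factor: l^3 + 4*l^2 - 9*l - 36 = (l - 3)*(l^2 + 7*l + 12) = (l - 3)*(l + 3)*(l + 4)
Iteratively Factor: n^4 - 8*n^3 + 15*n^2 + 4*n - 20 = (n - 2)*(n^3 - 6*n^2 + 3*n + 10) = (n - 2)*(n + 1)*(n^2 - 7*n + 10) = (n - 2)^2*(n + 1)*(n - 5)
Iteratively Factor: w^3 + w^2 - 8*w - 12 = (w + 2)*(w^2 - w - 6) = (w - 3)*(w + 2)*(w + 2)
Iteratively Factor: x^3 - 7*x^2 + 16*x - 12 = (x - 2)*(x^2 - 5*x + 6) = (x - 3)*(x - 2)*(x - 2)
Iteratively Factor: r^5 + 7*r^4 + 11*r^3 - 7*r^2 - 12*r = (r + 4)*(r^4 + 3*r^3 - r^2 - 3*r) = r*(r + 4)*(r^3 + 3*r^2 - r - 3) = r*(r - 1)*(r + 4)*(r^2 + 4*r + 3) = r*(r - 1)*(r + 1)*(r + 4)*(r + 3)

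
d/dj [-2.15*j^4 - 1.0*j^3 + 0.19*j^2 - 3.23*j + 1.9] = -8.6*j^3 - 3.0*j^2 + 0.38*j - 3.23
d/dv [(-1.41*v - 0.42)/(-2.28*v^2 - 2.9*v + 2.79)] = (3.2148*v^2 + 4.089*v - (1.41*v + 0.42)*(4.56*v + 2.9) - 3.9339)/(2.28*v^2 + 2.9*v - 2.79)^2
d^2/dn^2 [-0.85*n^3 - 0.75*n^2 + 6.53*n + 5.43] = -5.1*n - 1.5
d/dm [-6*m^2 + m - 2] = 1 - 12*m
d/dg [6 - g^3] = -3*g^2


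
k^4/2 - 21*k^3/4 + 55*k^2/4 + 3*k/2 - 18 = (k/2 + 1/2)*(k - 6)*(k - 4)*(k - 3/2)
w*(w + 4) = w^2 + 4*w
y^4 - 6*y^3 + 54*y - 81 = (y - 3)^3*(y + 3)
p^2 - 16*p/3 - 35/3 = (p - 7)*(p + 5/3)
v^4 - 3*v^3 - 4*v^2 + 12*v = v*(v - 3)*(v - 2)*(v + 2)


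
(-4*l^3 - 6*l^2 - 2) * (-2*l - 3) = 8*l^4 + 24*l^3 + 18*l^2 + 4*l + 6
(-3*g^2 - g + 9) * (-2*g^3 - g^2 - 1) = 6*g^5 + 5*g^4 - 17*g^3 - 6*g^2 + g - 9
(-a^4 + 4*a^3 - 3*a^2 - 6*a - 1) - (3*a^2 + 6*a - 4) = -a^4 + 4*a^3 - 6*a^2 - 12*a + 3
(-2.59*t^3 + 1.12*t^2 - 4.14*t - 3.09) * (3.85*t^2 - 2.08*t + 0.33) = -9.9715*t^5 + 9.6992*t^4 - 19.1233*t^3 - 2.9157*t^2 + 5.061*t - 1.0197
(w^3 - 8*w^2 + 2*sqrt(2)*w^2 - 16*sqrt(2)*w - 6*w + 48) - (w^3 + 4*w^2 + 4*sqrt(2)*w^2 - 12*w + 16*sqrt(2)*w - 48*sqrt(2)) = -12*w^2 - 2*sqrt(2)*w^2 - 32*sqrt(2)*w + 6*w + 48 + 48*sqrt(2)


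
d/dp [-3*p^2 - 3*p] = -6*p - 3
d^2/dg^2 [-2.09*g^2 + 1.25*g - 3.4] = -4.18000000000000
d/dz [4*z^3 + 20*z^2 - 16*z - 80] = 12*z^2 + 40*z - 16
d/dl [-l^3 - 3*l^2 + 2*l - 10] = -3*l^2 - 6*l + 2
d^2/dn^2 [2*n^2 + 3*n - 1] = 4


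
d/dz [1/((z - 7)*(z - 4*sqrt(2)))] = ((7 - z)*(z - 4*sqrt(2))^2 + (-z + 4*sqrt(2))*(z - 7)^2)/((z - 7)^3*(z - 4*sqrt(2))^3)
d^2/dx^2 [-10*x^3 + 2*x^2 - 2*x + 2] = 4 - 60*x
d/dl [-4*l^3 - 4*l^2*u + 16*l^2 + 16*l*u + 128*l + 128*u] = -12*l^2 - 8*l*u + 32*l + 16*u + 128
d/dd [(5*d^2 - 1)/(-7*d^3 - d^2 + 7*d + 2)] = (35*d^4 + 14*d^2 + 18*d + 7)/(49*d^6 + 14*d^5 - 97*d^4 - 42*d^3 + 45*d^2 + 28*d + 4)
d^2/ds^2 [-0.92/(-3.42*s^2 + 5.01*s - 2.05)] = (-21.521376*s^2 + 31.526928*s + 0.92*(6.84*s - 5.01)*(13.68*s - 10.02) - 12.90024)/(3.42*s^2 - 5.01*s + 2.05)^3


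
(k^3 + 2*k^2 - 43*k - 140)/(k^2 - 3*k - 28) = k + 5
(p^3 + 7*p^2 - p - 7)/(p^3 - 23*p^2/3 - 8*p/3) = 3*(-p^3 - 7*p^2 + p + 7)/(p*(-3*p^2 + 23*p + 8))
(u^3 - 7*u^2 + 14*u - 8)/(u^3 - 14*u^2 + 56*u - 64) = (u - 1)/(u - 8)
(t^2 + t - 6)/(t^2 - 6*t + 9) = (t^2 + t - 6)/(t^2 - 6*t + 9)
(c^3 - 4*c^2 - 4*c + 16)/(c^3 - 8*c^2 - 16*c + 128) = (c^2 - 4)/(c^2 - 4*c - 32)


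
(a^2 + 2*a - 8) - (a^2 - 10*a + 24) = 12*a - 32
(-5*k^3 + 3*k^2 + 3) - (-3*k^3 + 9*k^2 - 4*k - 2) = -2*k^3 - 6*k^2 + 4*k + 5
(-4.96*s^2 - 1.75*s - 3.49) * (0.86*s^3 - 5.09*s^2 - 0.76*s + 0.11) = -4.2656*s^5 + 23.7414*s^4 + 9.6757*s^3 + 18.5485*s^2 + 2.4599*s - 0.3839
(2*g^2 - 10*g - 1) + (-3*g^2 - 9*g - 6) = -g^2 - 19*g - 7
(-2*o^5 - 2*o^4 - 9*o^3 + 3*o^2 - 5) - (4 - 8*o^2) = -2*o^5 - 2*o^4 - 9*o^3 + 11*o^2 - 9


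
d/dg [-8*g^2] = -16*g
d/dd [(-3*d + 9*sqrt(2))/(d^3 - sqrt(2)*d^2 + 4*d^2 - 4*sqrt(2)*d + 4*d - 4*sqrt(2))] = 6*(d^2 - 5*sqrt(2)*d - 2*sqrt(2) + 6)/(d^5 - 2*sqrt(2)*d^4 + 6*d^4 - 12*sqrt(2)*d^3 + 14*d^3 - 24*sqrt(2)*d^2 + 20*d^2 - 16*sqrt(2)*d + 24*d + 16)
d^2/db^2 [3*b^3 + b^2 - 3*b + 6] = 18*b + 2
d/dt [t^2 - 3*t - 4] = 2*t - 3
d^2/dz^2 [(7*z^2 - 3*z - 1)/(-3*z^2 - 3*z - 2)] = 2*(90*z^3 + 153*z^2 - 27*z - 43)/(27*z^6 + 81*z^5 + 135*z^4 + 135*z^3 + 90*z^2 + 36*z + 8)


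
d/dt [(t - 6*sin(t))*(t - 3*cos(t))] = (t - 6*sin(t))*(3*sin(t) + 1) - (t - 3*cos(t))*(6*cos(t) - 1)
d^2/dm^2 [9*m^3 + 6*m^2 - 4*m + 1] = 54*m + 12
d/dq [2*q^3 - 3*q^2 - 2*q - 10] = 6*q^2 - 6*q - 2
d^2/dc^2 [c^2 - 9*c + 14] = 2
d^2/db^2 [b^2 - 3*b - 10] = 2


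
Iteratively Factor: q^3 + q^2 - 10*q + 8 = (q + 4)*(q^2 - 3*q + 2) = (q - 1)*(q + 4)*(q - 2)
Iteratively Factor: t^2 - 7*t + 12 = (t - 4)*(t - 3)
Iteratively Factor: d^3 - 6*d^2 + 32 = (d + 2)*(d^2 - 8*d + 16) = (d - 4)*(d + 2)*(d - 4)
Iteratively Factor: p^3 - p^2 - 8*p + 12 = (p + 3)*(p^2 - 4*p + 4) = (p - 2)*(p + 3)*(p - 2)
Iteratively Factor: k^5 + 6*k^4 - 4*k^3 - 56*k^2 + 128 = (k + 4)*(k^4 + 2*k^3 - 12*k^2 - 8*k + 32) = (k + 4)^2*(k^3 - 2*k^2 - 4*k + 8) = (k - 2)*(k + 4)^2*(k^2 - 4) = (k - 2)*(k + 2)*(k + 4)^2*(k - 2)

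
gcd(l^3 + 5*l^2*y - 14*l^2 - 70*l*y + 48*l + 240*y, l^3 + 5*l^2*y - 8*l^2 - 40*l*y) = l^2 + 5*l*y - 8*l - 40*y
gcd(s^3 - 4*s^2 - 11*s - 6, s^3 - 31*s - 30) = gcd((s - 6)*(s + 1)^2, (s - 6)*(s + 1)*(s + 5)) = s^2 - 5*s - 6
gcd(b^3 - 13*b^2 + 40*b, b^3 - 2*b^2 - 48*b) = b^2 - 8*b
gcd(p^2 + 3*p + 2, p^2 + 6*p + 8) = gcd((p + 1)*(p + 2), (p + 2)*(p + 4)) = p + 2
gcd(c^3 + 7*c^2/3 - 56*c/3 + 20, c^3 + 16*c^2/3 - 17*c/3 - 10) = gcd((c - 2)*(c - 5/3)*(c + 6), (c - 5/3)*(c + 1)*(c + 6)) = c^2 + 13*c/3 - 10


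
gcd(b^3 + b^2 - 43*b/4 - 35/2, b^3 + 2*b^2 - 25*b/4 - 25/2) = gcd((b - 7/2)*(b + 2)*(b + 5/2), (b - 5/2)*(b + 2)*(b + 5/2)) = b^2 + 9*b/2 + 5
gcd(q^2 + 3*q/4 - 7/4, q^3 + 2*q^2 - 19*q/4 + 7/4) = q - 1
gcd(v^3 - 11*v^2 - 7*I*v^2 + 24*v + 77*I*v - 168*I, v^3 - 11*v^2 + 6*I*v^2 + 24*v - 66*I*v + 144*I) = v^2 - 11*v + 24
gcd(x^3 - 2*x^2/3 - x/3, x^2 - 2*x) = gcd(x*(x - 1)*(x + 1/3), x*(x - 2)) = x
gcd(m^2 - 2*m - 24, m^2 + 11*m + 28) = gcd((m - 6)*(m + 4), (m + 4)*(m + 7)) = m + 4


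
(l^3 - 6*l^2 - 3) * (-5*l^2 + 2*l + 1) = -5*l^5 + 32*l^4 - 11*l^3 + 9*l^2 - 6*l - 3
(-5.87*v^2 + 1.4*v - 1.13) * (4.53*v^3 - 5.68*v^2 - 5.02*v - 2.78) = -26.5911*v^5 + 39.6836*v^4 + 16.3965*v^3 + 15.709*v^2 + 1.7806*v + 3.1414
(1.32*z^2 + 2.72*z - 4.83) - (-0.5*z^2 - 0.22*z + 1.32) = 1.82*z^2 + 2.94*z - 6.15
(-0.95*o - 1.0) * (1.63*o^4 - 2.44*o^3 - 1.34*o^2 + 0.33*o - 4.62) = -1.5485*o^5 + 0.688*o^4 + 3.713*o^3 + 1.0265*o^2 + 4.059*o + 4.62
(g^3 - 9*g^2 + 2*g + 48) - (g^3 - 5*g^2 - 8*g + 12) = -4*g^2 + 10*g + 36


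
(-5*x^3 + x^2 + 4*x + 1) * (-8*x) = 40*x^4 - 8*x^3 - 32*x^2 - 8*x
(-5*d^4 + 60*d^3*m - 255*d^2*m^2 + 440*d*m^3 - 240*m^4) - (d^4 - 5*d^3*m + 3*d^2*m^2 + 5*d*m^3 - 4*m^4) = -6*d^4 + 65*d^3*m - 258*d^2*m^2 + 435*d*m^3 - 236*m^4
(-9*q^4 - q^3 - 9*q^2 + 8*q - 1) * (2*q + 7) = -18*q^5 - 65*q^4 - 25*q^3 - 47*q^2 + 54*q - 7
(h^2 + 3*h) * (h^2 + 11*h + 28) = h^4 + 14*h^3 + 61*h^2 + 84*h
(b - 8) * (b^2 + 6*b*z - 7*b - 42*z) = b^3 + 6*b^2*z - 15*b^2 - 90*b*z + 56*b + 336*z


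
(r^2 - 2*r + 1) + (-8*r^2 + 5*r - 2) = -7*r^2 + 3*r - 1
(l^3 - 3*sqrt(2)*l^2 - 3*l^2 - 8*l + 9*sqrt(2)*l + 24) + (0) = l^3 - 3*sqrt(2)*l^2 - 3*l^2 - 8*l + 9*sqrt(2)*l + 24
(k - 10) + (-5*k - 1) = -4*k - 11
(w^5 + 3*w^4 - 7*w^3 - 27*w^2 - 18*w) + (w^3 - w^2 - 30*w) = w^5 + 3*w^4 - 6*w^3 - 28*w^2 - 48*w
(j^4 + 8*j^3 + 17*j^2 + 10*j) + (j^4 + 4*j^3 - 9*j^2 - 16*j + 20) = 2*j^4 + 12*j^3 + 8*j^2 - 6*j + 20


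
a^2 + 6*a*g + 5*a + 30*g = (a + 5)*(a + 6*g)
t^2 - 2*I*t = t*(t - 2*I)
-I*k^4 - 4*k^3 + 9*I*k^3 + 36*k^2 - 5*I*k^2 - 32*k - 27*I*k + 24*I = (k - 8)*(k - 3*I)*(k - I)*(-I*k + I)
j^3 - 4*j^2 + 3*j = j*(j - 3)*(j - 1)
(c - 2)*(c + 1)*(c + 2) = c^3 + c^2 - 4*c - 4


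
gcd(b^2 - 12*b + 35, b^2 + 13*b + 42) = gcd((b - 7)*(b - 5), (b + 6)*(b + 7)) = 1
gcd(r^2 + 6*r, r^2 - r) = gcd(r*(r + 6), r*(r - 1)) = r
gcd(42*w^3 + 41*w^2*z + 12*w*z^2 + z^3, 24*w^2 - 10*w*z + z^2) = 1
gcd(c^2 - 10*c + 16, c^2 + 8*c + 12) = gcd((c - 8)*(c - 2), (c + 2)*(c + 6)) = 1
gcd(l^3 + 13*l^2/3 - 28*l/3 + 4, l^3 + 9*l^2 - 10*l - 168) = l + 6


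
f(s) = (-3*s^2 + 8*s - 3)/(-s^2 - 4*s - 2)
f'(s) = (8 - 6*s)/(-s^2 - 4*s - 2) + (2*s + 4)*(-3*s^2 + 8*s - 3)/(-s^2 - 4*s - 2)^2 = 2*(10*s^2 + 3*s - 14)/(s^4 + 8*s^3 + 20*s^2 + 16*s + 4)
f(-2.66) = -29.09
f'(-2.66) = 39.86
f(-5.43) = 13.81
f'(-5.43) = 5.55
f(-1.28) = -12.25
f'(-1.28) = -1.33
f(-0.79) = -20.89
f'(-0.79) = -70.54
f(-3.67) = 92.24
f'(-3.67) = 352.46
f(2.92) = 0.24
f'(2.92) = 0.32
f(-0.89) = -16.27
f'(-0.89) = -29.67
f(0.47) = -0.02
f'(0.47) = -1.23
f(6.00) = 1.02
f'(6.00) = 0.19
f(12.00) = 1.75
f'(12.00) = 0.08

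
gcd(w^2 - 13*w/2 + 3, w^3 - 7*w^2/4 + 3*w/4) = 1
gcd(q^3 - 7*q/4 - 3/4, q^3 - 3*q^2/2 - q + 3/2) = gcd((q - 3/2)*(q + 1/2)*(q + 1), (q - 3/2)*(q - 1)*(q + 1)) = q^2 - q/2 - 3/2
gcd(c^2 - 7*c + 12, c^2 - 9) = c - 3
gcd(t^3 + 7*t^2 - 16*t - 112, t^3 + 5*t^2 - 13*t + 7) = t + 7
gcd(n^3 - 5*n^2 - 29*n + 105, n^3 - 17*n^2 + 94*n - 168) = n - 7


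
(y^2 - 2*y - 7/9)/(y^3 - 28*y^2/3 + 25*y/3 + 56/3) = (y + 1/3)/(y^2 - 7*y - 8)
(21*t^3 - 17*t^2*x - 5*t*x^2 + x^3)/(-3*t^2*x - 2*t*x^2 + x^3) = (-21*t^3 + 17*t^2*x + 5*t*x^2 - x^3)/(x*(3*t^2 + 2*t*x - x^2))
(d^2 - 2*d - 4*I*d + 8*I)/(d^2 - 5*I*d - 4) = (d - 2)/(d - I)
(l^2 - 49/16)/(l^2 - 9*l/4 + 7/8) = (4*l + 7)/(2*(2*l - 1))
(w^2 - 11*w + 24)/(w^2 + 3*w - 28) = (w^2 - 11*w + 24)/(w^2 + 3*w - 28)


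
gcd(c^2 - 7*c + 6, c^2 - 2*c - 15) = 1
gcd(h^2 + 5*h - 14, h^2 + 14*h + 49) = h + 7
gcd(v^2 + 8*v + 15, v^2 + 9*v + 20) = v + 5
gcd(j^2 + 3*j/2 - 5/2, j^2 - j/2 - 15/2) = j + 5/2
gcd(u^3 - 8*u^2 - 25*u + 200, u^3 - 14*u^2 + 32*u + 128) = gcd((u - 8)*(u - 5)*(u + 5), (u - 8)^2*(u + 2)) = u - 8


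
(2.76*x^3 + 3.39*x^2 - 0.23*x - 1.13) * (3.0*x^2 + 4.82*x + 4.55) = 8.28*x^5 + 23.4732*x^4 + 28.2078*x^3 + 10.9259*x^2 - 6.4931*x - 5.1415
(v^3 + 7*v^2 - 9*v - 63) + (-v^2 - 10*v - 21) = v^3 + 6*v^2 - 19*v - 84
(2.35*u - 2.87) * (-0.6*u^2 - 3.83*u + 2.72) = -1.41*u^3 - 7.2785*u^2 + 17.3841*u - 7.8064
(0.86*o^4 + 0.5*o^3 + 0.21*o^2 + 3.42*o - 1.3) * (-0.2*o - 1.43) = -0.172*o^5 - 1.3298*o^4 - 0.757*o^3 - 0.9843*o^2 - 4.6306*o + 1.859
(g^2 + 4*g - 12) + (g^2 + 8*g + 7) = 2*g^2 + 12*g - 5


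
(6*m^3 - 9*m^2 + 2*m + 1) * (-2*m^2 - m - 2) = -12*m^5 + 12*m^4 - 7*m^3 + 14*m^2 - 5*m - 2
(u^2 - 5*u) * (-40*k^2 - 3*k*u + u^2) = -40*k^2*u^2 + 200*k^2*u - 3*k*u^3 + 15*k*u^2 + u^4 - 5*u^3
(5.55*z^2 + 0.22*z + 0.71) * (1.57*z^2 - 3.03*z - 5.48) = 8.7135*z^4 - 16.4711*z^3 - 29.9659*z^2 - 3.3569*z - 3.8908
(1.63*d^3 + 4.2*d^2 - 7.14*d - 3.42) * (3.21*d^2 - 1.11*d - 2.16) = 5.2323*d^5 + 11.6727*d^4 - 31.1022*d^3 - 12.1248*d^2 + 19.2186*d + 7.3872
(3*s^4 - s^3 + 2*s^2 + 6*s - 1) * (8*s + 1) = 24*s^5 - 5*s^4 + 15*s^3 + 50*s^2 - 2*s - 1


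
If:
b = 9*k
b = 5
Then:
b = 5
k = 5/9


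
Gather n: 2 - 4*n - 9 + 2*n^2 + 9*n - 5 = 2*n^2 + 5*n - 12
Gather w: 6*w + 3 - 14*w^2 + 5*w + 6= -14*w^2 + 11*w + 9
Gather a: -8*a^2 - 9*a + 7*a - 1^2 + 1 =-8*a^2 - 2*a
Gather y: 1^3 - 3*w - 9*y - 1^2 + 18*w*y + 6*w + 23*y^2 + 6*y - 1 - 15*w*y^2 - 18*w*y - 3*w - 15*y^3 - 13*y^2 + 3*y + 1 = -15*y^3 + y^2*(10 - 15*w)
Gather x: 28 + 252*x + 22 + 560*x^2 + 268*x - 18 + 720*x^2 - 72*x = 1280*x^2 + 448*x + 32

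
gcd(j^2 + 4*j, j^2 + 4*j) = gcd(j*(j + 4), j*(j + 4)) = j^2 + 4*j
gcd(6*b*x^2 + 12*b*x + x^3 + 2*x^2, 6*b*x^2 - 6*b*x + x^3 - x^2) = 6*b*x + x^2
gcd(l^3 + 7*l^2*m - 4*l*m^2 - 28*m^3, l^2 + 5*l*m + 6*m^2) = l + 2*m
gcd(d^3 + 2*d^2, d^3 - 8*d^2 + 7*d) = d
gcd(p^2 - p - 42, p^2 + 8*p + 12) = p + 6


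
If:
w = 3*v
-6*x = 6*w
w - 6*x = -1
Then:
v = -1/21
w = -1/7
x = 1/7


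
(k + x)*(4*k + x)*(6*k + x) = 24*k^3 + 34*k^2*x + 11*k*x^2 + x^3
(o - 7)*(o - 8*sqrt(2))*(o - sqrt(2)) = o^3 - 9*sqrt(2)*o^2 - 7*o^2 + 16*o + 63*sqrt(2)*o - 112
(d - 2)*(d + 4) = d^2 + 2*d - 8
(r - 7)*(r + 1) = r^2 - 6*r - 7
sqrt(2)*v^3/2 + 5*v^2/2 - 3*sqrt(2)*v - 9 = (v - 3*sqrt(2)/2)*(v + 3*sqrt(2))*(sqrt(2)*v/2 + 1)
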